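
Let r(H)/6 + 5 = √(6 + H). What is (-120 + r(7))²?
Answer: 22968 - 1800*√13 ≈ 16478.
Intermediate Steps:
r(H) = -30 + 6*√(6 + H)
(-120 + r(7))² = (-120 + (-30 + 6*√(6 + 7)))² = (-120 + (-30 + 6*√13))² = (-150 + 6*√13)²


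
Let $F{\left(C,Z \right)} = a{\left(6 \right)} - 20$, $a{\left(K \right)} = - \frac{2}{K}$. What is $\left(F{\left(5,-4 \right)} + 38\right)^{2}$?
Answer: $\frac{2809}{9} \approx 312.11$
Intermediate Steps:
$F{\left(C,Z \right)} = - \frac{61}{3}$ ($F{\left(C,Z \right)} = - \frac{2}{6} - 20 = \left(-2\right) \frac{1}{6} - 20 = - \frac{1}{3} - 20 = - \frac{61}{3}$)
$\left(F{\left(5,-4 \right)} + 38\right)^{2} = \left(- \frac{61}{3} + 38\right)^{2} = \left(\frac{53}{3}\right)^{2} = \frac{2809}{9}$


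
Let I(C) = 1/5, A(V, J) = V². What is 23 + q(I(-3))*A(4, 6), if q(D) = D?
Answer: 131/5 ≈ 26.200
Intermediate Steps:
I(C) = ⅕
23 + q(I(-3))*A(4, 6) = 23 + (⅕)*4² = 23 + (⅕)*16 = 23 + 16/5 = 131/5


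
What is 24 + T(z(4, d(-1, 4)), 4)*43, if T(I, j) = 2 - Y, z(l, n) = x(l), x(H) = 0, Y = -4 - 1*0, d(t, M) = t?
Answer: 282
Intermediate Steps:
Y = -4 (Y = -4 + 0 = -4)
z(l, n) = 0
T(I, j) = 6 (T(I, j) = 2 - 1*(-4) = 2 + 4 = 6)
24 + T(z(4, d(-1, 4)), 4)*43 = 24 + 6*43 = 24 + 258 = 282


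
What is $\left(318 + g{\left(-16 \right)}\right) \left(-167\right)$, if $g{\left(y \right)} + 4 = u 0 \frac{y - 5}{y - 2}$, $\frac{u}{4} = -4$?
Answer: $-52438$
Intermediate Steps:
$u = -16$ ($u = 4 \left(-4\right) = -16$)
$g{\left(y \right)} = -4$ ($g{\left(y \right)} = -4 + \left(-16\right) 0 \frac{y - 5}{y - 2} = -4 + 0 \frac{-5 + y}{-2 + y} = -4 + 0 = -4$)
$\left(318 + g{\left(-16 \right)}\right) \left(-167\right) = \left(318 - 4\right) \left(-167\right) = 314 \left(-167\right) = -52438$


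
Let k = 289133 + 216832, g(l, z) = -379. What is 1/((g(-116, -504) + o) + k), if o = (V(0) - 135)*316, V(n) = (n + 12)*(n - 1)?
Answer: 1/459134 ≈ 2.1780e-6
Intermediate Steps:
V(n) = (-1 + n)*(12 + n) (V(n) = (12 + n)*(-1 + n) = (-1 + n)*(12 + n))
o = -46452 (o = ((-12 + 0² + 11*0) - 135)*316 = ((-12 + 0 + 0) - 135)*316 = (-12 - 135)*316 = -147*316 = -46452)
k = 505965
1/((g(-116, -504) + o) + k) = 1/((-379 - 46452) + 505965) = 1/(-46831 + 505965) = 1/459134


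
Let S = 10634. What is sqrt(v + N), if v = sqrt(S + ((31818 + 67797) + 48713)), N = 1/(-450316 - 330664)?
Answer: sqrt(-195245 + 152482440100*sqrt(158962))/390490 ≈ 19.967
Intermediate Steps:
N = -1/780980 (N = 1/(-780980) = -1/780980 ≈ -1.2804e-6)
v = sqrt(158962) (v = sqrt(10634 + ((31818 + 67797) + 48713)) = sqrt(10634 + (99615 + 48713)) = sqrt(10634 + 148328) = sqrt(158962) ≈ 398.70)
sqrt(v + N) = sqrt(sqrt(158962) - 1/780980) = sqrt(-1/780980 + sqrt(158962))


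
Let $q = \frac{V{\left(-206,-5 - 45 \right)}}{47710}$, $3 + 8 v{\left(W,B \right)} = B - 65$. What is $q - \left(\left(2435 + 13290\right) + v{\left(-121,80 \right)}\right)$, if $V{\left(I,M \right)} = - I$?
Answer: $- \frac{750311109}{47710} \approx -15727.0$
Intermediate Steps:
$v{\left(W,B \right)} = - \frac{17}{2} + \frac{B}{8}$ ($v{\left(W,B \right)} = - \frac{3}{8} + \frac{B - 65}{8} = - \frac{3}{8} + \frac{-65 + B}{8} = - \frac{3}{8} + \left(- \frac{65}{8} + \frac{B}{8}\right) = - \frac{17}{2} + \frac{B}{8}$)
$q = \frac{103}{23855}$ ($q = \frac{\left(-1\right) \left(-206\right)}{47710} = 206 \cdot \frac{1}{47710} = \frac{103}{23855} \approx 0.0043178$)
$q - \left(\left(2435 + 13290\right) + v{\left(-121,80 \right)}\right) = \frac{103}{23855} - \left(\left(2435 + 13290\right) + \left(- \frac{17}{2} + \frac{1}{8} \cdot 80\right)\right) = \frac{103}{23855} - \left(15725 + \left(- \frac{17}{2} + 10\right)\right) = \frac{103}{23855} - \left(15725 + \frac{3}{2}\right) = \frac{103}{23855} - \frac{31453}{2} = - \frac{750311109}{47710}$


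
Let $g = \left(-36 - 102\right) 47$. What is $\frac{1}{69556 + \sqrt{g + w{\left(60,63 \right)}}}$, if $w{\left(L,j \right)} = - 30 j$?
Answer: $\frac{17389}{1209511378} - \frac{i \sqrt{2094}}{2419022756} \approx 1.4377 \cdot 10^{-5} - 1.8917 \cdot 10^{-8} i$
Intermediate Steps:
$g = -6486$ ($g = \left(-138\right) 47 = -6486$)
$\frac{1}{69556 + \sqrt{g + w{\left(60,63 \right)}}} = \frac{1}{69556 + \sqrt{-6486 - 1890}} = \frac{1}{69556 + \sqrt{-8376}} = \frac{1}{69556 + 2 i \sqrt{2094}}$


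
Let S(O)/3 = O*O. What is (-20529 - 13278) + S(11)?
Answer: -33444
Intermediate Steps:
S(O) = 3*O² (S(O) = 3*(O*O) = 3*O²)
(-20529 - 13278) + S(11) = (-20529 - 13278) + 3*11² = -33807 + 3*121 = -33807 + 363 = -33444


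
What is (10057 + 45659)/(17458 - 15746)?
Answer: 13929/428 ≈ 32.544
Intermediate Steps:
(10057 + 45659)/(17458 - 15746) = 55716/1712 = 55716*(1/1712) = 13929/428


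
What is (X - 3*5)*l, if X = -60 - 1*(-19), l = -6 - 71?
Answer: 4312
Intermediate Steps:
l = -77
X = -41 (X = -60 + 19 = -41)
(X - 3*5)*l = (-41 - 3*5)*(-77) = (-41 - 15)*(-77) = -56*(-77) = 4312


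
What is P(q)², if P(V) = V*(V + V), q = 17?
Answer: 334084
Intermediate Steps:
P(V) = 2*V² (P(V) = V*(2*V) = 2*V²)
P(q)² = (2*17²)² = (2*289)² = 578² = 334084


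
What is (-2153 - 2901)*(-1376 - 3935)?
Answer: 26841794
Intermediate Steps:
(-2153 - 2901)*(-1376 - 3935) = -5054*(-5311) = 26841794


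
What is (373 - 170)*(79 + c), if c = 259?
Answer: 68614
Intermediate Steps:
(373 - 170)*(79 + c) = (373 - 170)*(79 + 259) = 203*338 = 68614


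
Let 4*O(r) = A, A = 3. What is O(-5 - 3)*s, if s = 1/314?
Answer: 3/1256 ≈ 0.0023885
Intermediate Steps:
O(r) = 3/4 (O(r) = (1/4)*3 = 3/4)
s = 1/314 ≈ 0.0031847
O(-5 - 3)*s = (3/4)*(1/314) = 3/1256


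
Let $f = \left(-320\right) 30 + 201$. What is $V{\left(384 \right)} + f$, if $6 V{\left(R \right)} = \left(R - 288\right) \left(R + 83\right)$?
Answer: $-1927$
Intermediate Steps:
$V{\left(R \right)} = \frac{\left(-288 + R\right) \left(83 + R\right)}{6}$ ($V{\left(R \right)} = \frac{\left(R - 288\right) \left(R + 83\right)}{6} = \frac{\left(-288 + R\right) \left(83 + R\right)}{6}$)
$f = -9399$ ($f = -9600 + 201 = -9399$)
$V{\left(384 \right)} + f = \left(-3984 - 13120 + \frac{384^{2}}{6}\right) - 9399 = \left(-3984 - 13120 + \frac{1}{6} \cdot 147456\right) - 9399 = \left(-3984 - 13120 + 24576\right) - 9399 = 7472 - 9399 = -1927$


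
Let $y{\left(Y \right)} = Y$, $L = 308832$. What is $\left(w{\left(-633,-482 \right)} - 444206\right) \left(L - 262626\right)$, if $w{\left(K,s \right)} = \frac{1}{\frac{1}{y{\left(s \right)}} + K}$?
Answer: $- \frac{6262315838371944}{305107} \approx -2.0525 \cdot 10^{10}$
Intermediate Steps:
$w{\left(K,s \right)} = \frac{1}{K + \frac{1}{s}}$ ($w{\left(K,s \right)} = \frac{1}{\frac{1}{s} + K} = \frac{1}{K + \frac{1}{s}}$)
$\left(w{\left(-633,-482 \right)} - 444206\right) \left(L - 262626\right) = \left(- \frac{482}{1 - -305106} - 444206\right) \left(308832 - 262626\right) = \left(- \frac{482}{1 + 305106} - 444206\right) 46206 = \left(- \frac{482}{305107} - 444206\right) 46206 = \left(- \frac{135530360524}{305107}\right) 46206 = - \frac{6262315838371944}{305107}$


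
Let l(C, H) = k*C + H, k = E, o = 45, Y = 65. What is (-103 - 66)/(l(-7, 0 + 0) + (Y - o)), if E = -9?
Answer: -169/83 ≈ -2.0361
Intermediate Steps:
k = -9
l(C, H) = H - 9*C (l(C, H) = -9*C + H = H - 9*C)
(-103 - 66)/(l(-7, 0 + 0) + (Y - o)) = (-103 - 66)/(((0 + 0) - 9*(-7)) + (65 - 1*45)) = -169/((0 + 63) + (65 - 45)) = -169/(63 + 20) = -169/83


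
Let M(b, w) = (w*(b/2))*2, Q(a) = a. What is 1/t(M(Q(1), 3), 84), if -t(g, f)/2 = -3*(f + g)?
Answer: 1/522 ≈ 0.0019157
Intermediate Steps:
M(b, w) = b*w (M(b, w) = (w*(b*(½)))*2 = (w*(b/2))*2 = (b*w/2)*2 = b*w)
t(g, f) = 6*f + 6*g (t(g, f) = -(-6)*(f + g) = -2*(-3*f - 3*g) = 6*f + 6*g)
1/t(M(Q(1), 3), 84) = 1/(6*84 + 6*(1*3)) = 1/(504 + 6*3) = 1/(504 + 18) = 1/522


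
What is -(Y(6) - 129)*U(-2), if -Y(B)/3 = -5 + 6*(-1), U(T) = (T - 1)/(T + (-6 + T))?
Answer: 144/5 ≈ 28.800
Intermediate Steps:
U(T) = (-1 + T)/(-6 + 2*T)
Y(B) = 33 (Y(B) = -3*(-5 + 6*(-1)) = -3*(-5 - 6) = -3*(-11) = 33)
-(Y(6) - 129)*U(-2) = -(33 - 129)*(-1 - 2)/(2*(-3 - 2)) = -(-96)*(1/2)*(-3)/(-5) = -(-96)*(1/2)*(-1/5)*(-3) = -(-96)*3/10 = -1*(-144/5) = 144/5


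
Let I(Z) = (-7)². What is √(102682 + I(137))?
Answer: √102731 ≈ 320.52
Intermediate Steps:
I(Z) = 49
√(102682 + I(137)) = √(102682 + 49) = √102731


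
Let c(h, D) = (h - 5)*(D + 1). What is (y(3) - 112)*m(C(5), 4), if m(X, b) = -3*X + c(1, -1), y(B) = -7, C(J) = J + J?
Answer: 3570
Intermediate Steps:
c(h, D) = (1 + D)*(-5 + h) (c(h, D) = (-5 + h)*(1 + D) = (1 + D)*(-5 + h))
C(J) = 2*J
m(X, b) = -3*X (m(X, b) = -3*X + (-5 + 1 - 5*(-1) - 1*1) = -3*X + (-5 + 1 + 5 - 1) = -3*X + 0 = -3*X)
(y(3) - 112)*m(C(5), 4) = (-7 - 112)*(-6*5) = -(-357)*10 = -119*(-30) = 3570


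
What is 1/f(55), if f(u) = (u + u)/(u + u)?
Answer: 1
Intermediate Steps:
f(u) = 1 (f(u) = (2*u)/((2*u)) = (2*u)*(1/(2*u)) = 1)
1/f(55) = 1/1 = 1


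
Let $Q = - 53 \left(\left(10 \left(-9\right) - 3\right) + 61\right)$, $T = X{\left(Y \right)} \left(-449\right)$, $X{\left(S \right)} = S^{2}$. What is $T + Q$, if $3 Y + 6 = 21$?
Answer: $-9529$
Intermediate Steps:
$Y = 5$ ($Y = -2 + \frac{1}{3} \cdot 21 = -2 + 7 = 5$)
$T = -11225$ ($T = 5^{2} \left(-449\right) = 25 \left(-449\right) = -11225$)
$Q = 1696$ ($Q = - 53 \left(\left(-90 - 3\right) + 61\right) = - 53 \left(-93 + 61\right) = \left(-53\right) \left(-32\right) = 1696$)
$T + Q = -11225 + 1696 = -9529$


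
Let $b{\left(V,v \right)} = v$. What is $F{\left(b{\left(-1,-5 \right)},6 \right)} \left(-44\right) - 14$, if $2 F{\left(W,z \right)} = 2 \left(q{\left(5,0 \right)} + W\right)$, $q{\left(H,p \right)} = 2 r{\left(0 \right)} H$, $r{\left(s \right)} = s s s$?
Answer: $206$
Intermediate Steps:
$r{\left(s \right)} = s^{3}$ ($r{\left(s \right)} = s^{2} s = s^{3}$)
$q{\left(H,p \right)} = 0$ ($q{\left(H,p \right)} = 2 \cdot 0^{3} H = 2 \cdot 0 H = 0 H = 0$)
$F{\left(W,z \right)} = W$ ($F{\left(W,z \right)} = \frac{2 \left(0 + W\right)}{2} = \frac{2 W}{2} = W$)
$F{\left(b{\left(-1,-5 \right)},6 \right)} \left(-44\right) - 14 = \left(-5\right) \left(-44\right) - 14 = 220 - 14 = 206$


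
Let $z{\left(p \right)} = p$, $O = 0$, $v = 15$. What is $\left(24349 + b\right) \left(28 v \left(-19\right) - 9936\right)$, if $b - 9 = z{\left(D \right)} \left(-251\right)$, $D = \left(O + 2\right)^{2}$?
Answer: $-418410264$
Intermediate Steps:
$D = 4$ ($D = \left(0 + 2\right)^{2} = 2^{2} = 4$)
$b = -995$ ($b = 9 + 4 \left(-251\right) = 9 - 1004 = -995$)
$\left(24349 + b\right) \left(28 v \left(-19\right) - 9936\right) = \left(24349 - 995\right) \left(28 \cdot 15 \left(-19\right) - 9936\right) = 23354 \left(420 \left(-19\right) - 9936\right) = 23354 \left(-7980 - 9936\right) = 23354 \left(-17916\right) = -418410264$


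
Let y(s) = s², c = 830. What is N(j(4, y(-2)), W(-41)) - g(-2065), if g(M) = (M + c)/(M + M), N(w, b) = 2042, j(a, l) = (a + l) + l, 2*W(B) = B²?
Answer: 1686445/826 ≈ 2041.7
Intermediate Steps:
W(B) = B²/2
j(a, l) = a + 2*l
g(M) = (830 + M)/(2*M) (g(M) = (M + 830)/(M + M) = (830 + M)/((2*M)) = (830 + M)*(1/(2*M)) = (830 + M)/(2*M))
N(j(4, y(-2)), W(-41)) - g(-2065) = 2042 - (830 - 2065)/(2*(-2065)) = 2042 - (-1)*(-1235)/(2*2065) = 2042 - 1*247/826 = 2042 - 247/826 = 1686445/826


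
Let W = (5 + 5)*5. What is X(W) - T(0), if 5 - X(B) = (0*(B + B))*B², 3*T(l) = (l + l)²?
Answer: 5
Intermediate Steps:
T(l) = 4*l²/3 (T(l) = (l + l)²/3 = (2*l)²/3 = (4*l²)/3 = 4*l²/3)
W = 50 (W = 10*5 = 50)
X(B) = 5 (X(B) = 5 - 0*(B + B)*B² = 5 - 0*(2*B)*B² = 5 - 0*B² = 5 - 1*0 = 5 + 0 = 5)
X(W) - T(0) = 5 - 4*0²/3 = 5 - 4*0/3 = 5 - 1*0 = 5 + 0 = 5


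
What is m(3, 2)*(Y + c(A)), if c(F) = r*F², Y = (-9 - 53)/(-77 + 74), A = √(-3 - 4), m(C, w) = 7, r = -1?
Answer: 581/3 ≈ 193.67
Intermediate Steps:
A = I*√7 (A = √(-7) = I*√7 ≈ 2.6458*I)
Y = 62/3 (Y = -62/(-3) = -62*(-⅓) = 62/3 ≈ 20.667)
c(F) = -F²
m(3, 2)*(Y + c(A)) = 7*(62/3 - (I*√7)²) = 7*(62/3 - 1*(-7)) = 7*(62/3 + 7) = 7*(83/3) = 581/3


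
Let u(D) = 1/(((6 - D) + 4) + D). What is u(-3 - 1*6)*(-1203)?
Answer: -1203/10 ≈ -120.30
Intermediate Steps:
u(D) = ⅒ (u(D) = 1/((10 - D) + D) = 1/10 = ⅒)
u(-3 - 1*6)*(-1203) = (⅒)*(-1203) = -1203/10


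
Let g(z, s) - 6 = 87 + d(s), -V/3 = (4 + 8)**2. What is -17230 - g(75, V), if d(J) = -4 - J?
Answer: -17751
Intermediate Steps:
V = -432 (V = -3*(4 + 8)**2 = -3*12**2 = -3*144 = -432)
g(z, s) = 89 - s (g(z, s) = 6 + (87 + (-4 - s)) = 6 + (83 - s) = 89 - s)
-17230 - g(75, V) = -17230 - (89 - 1*(-432)) = -17230 - (89 + 432) = -17230 - 1*521 = -17230 - 521 = -17751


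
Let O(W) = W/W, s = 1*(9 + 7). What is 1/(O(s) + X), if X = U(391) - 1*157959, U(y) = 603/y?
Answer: -391/61760975 ≈ -6.3309e-6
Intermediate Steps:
s = 16 (s = 1*16 = 16)
O(W) = 1
X = -61761366/391 (X = 603/391 - 1*157959 = 603*(1/391) - 157959 = 603/391 - 157959 = -61761366/391 ≈ -1.5796e+5)
1/(O(s) + X) = 1/(1 - 61761366/391) = 1/(-61760975/391) = -391/61760975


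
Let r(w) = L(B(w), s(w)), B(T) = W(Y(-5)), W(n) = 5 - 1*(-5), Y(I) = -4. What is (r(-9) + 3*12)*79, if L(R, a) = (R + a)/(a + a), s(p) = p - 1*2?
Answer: 62647/22 ≈ 2847.6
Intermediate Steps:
W(n) = 10 (W(n) = 5 + 5 = 10)
s(p) = -2 + p (s(p) = p - 2 = -2 + p)
B(T) = 10
L(R, a) = (R + a)/(2*a) (L(R, a) = (R + a)/((2*a)) = (R + a)*(1/(2*a)) = (R + a)/(2*a))
r(w) = (8 + w)/(2*(-2 + w)) (r(w) = (10 + (-2 + w))/(2*(-2 + w)) = (8 + w)/(2*(-2 + w)))
(r(-9) + 3*12)*79 = ((8 - 9)/(2*(-2 - 9)) + 3*12)*79 = ((½)*(-1)/(-11) + 36)*79 = ((½)*(-1/11)*(-1) + 36)*79 = (1/22 + 36)*79 = (793/22)*79 = 62647/22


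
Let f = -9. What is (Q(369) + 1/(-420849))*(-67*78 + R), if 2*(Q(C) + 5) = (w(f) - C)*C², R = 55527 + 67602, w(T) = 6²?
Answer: -749940766205307629/280566 ≈ -2.6730e+12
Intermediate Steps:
w(T) = 36
R = 123129
Q(C) = -5 + C²*(36 - C)/2 (Q(C) = -5 + ((36 - C)*C²)/2 = -5 + (C²*(36 - C))/2 = -5 + C²*(36 - C)/2)
(Q(369) + 1/(-420849))*(-67*78 + R) = ((-5 + 18*369² - ½*369³) + 1/(-420849))*(-67*78 + 123129) = ((-5 + 18*136161 - ½*50243409) - 1/420849)*(-5226 + 123129) = ((-5 + 2450898 - 50243409/2) - 1/420849)*117903 = (-45341623/2 - 1/420849)*117903 = -19081976697929/841698*117903 = -749940766205307629/280566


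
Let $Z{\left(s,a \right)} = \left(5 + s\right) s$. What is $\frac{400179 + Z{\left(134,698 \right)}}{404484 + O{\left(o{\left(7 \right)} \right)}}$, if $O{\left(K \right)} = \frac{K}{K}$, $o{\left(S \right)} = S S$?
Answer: $\frac{83761}{80897} \approx 1.0354$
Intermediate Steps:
$o{\left(S \right)} = S^{2}$
$O{\left(K \right)} = 1$
$Z{\left(s,a \right)} = s \left(5 + s\right)$
$\frac{400179 + Z{\left(134,698 \right)}}{404484 + O{\left(o{\left(7 \right)} \right)}} = \frac{400179 + 134 \left(5 + 134\right)}{404484 + 1} = \frac{400179 + 134 \cdot 139}{404485} = \left(400179 + 18626\right) \frac{1}{404485} = 418805 \cdot \frac{1}{404485} = \frac{83761}{80897}$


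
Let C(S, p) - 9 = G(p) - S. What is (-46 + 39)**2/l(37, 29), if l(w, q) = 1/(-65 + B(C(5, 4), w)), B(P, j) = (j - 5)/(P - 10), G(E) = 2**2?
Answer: -3969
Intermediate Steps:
G(E) = 4
C(S, p) = 13 - S (C(S, p) = 9 + (4 - S) = 13 - S)
B(P, j) = (-5 + j)/(-10 + P)
l(w, q) = 1/(-125/2 - w/2) (l(w, q) = 1/(-65 + (-5 + w)/(-10 + (13 - 1*5))) = 1/(-65 + (-5 + w)/(-10 + (13 - 5))) = 1/(-65 + (-5 + w)/(-10 + 8)) = 1/(-65 + (-5 + w)/(-2)) = 1/(-65 - (-5 + w)/2) = 1/(-65 + (5/2 - w/2)) = 1/(-125/2 - w/2))
(-46 + 39)**2/l(37, 29) = (-46 + 39)**2/((-2/(125 + 37))) = (-7)**2/((-2/162)) = 49/((-2*1/162)) = 49/(-1/81) = 49*(-81) = -3969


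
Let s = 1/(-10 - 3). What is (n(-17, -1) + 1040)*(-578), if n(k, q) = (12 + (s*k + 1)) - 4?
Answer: -7892012/13 ≈ -6.0708e+5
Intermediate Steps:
s = -1/13 (s = 1/(-13) = -1/13 ≈ -0.076923)
n(k, q) = 9 - k/13 (n(k, q) = (12 + (-k/13 + 1)) - 4 = (12 + (1 - k/13)) - 4 = (13 - k/13) - 4 = 9 - k/13)
(n(-17, -1) + 1040)*(-578) = ((9 - 1/13*(-17)) + 1040)*(-578) = ((9 + 17/13) + 1040)*(-578) = (134/13 + 1040)*(-578) = (13654/13)*(-578) = -7892012/13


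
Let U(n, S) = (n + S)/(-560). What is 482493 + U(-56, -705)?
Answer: 270196841/560 ≈ 4.8249e+5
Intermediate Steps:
U(n, S) = -S/560 - n/560 (U(n, S) = (S + n)*(-1/560) = -S/560 - n/560)
482493 + U(-56, -705) = 482493 + (-1/560*(-705) - 1/560*(-56)) = 482493 + (141/112 + ⅒) = 482493 + 761/560 = 270196841/560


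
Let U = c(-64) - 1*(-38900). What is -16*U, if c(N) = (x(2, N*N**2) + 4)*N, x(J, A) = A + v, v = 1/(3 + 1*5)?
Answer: -269053632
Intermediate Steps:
v = 1/8 (v = 1/(3 + 5) = 1/8 ≈ 0.12500)
x(J, A) = 1/8 + A (x(J, A) = A + 1/8 = 1/8 + A)
c(N) = N*(33/8 + N**3) (c(N) = ((1/8 + N*N**2) + 4)*N = ((1/8 + N**3) + 4)*N = (33/8 + N**3)*N = N*(33/8 + N**3))
U = 16815852 (U = -64*(33/8 + (-64)**3) - 1*(-38900) = -64*(33/8 - 262144) + 38900 = -64*(-2097119/8) + 38900 = 16776952 + 38900 = 16815852)
-16*U = -16*16815852 = -269053632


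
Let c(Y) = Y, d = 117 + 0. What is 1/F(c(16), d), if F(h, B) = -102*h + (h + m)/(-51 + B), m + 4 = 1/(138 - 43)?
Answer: -6270/10231499 ≈ -0.00061281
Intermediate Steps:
d = 117
m = -379/95 (m = -4 + 1/(138 - 43) = -4 + 1/95 = -379/95 ≈ -3.9895)
F(h, B) = -102*h + (-379/95 + h)/(-51 + B) (F(h, B) = -102*h + (h - 379/95)/(-51 + B) = -102*h + (-379/95 + h)/(-51 + B))
1/F(c(16), d) = 1/((-379 + 494285*16 - 9690*117*16)/(95*(-51 + 117))) = 1/((1/95)*(-379 + 7908560 - 18139680)/66) = 1/((1/95)*(1/66)*(-10231499)) = 1/(-10231499/6270) = -6270/10231499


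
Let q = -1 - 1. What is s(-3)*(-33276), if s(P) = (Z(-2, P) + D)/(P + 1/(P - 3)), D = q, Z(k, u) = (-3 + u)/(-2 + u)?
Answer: -798624/95 ≈ -8406.6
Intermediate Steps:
Z(k, u) = (-3 + u)/(-2 + u)
q = -2
D = -2
s(P) = (-2 + (-3 + P)/(-2 + P))/(P + 1/(-3 + P)) (s(P) = ((-3 + P)/(-2 + P) - 2)/(P + 1/(P - 3)) = (-2 + (-3 + P)/(-2 + P))/(P + 1/(-3 + P)))
s(-3)*(-33276) = ((-3 - 1*(-3)² + 4*(-3))/(-2 + (-3)³ - 5*(-3)² + 7*(-3)))*(-33276) = ((-3 - 1*9 - 12)/(-2 - 27 - 5*9 - 21))*(-33276) = ((-3 - 9 - 12)/(-2 - 27 - 45 - 21))*(-33276) = (-24/(-95))*(-33276) = -1/95*(-24)*(-33276) = (24/95)*(-33276) = -798624/95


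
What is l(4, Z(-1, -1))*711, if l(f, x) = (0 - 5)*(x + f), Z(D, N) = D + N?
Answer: -7110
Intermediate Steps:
l(f, x) = -5*f - 5*x (l(f, x) = -5*(f + x) = -5*f - 5*x)
l(4, Z(-1, -1))*711 = (-5*4 - 5*(-1 - 1))*711 = (-20 - 5*(-2))*711 = (-20 + 10)*711 = -10*711 = -7110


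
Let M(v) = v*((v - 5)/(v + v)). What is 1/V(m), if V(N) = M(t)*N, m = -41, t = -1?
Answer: 1/123 ≈ 0.0081301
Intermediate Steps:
M(v) = -5/2 + v/2 (M(v) = v*((-5 + v)/((2*v))) = v*((-5 + v)*(1/(2*v))) = v*((-5 + v)/(2*v)) = -5/2 + v/2)
V(N) = -3*N (V(N) = (-5/2 + (1/2)*(-1))*N = (-5/2 - 1/2)*N = -3*N)
1/V(m) = 1/(-3*(-41)) = 1/123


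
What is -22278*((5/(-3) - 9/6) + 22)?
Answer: -419569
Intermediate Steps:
-22278*((5/(-3) - 9/6) + 22) = -22278*((5*(-⅓) - 9*⅙) + 22) = -22278*((-5/3 - 3/2) + 22) = -22278*(-19/6 + 22) = -22278*113/6 = -419569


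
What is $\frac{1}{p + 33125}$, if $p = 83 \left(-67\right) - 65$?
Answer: $\frac{1}{27499} \approx 3.6365 \cdot 10^{-5}$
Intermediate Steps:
$p = -5626$ ($p = -5561 - 65 = -5626$)
$\frac{1}{p + 33125} = \frac{1}{-5626 + 33125} = \frac{1}{27499}$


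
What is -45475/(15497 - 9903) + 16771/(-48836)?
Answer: -1157317037/136594292 ≈ -8.4727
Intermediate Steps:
-45475/(15497 - 9903) + 16771/(-48836) = -45475/5594 + 16771*(-1/48836) = -45475*1/5594 - 16771/48836 = -45475/5594 - 16771/48836 = -1157317037/136594292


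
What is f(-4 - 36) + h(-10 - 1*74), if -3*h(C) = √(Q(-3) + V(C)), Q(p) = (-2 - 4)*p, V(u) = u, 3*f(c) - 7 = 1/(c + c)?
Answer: 559/240 - I*√66/3 ≈ 2.3292 - 2.708*I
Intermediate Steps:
f(c) = 7/3 + 1/(6*c) (f(c) = 7/3 + 1/(3*(c + c)) = 7/3 + 1/(3*((2*c))) = 7/3 + (1/(2*c))/3 = 7/3 + 1/(6*c))
Q(p) = -6*p
h(C) = -√(18 + C)/3 (h(C) = -√(-6*(-3) + C)/3 = -√(18 + C)/3)
f(-4 - 36) + h(-10 - 1*74) = (1 + 14*(-4 - 36))/(6*(-4 - 36)) - √(18 + (-10 - 1*74))/3 = (⅙)*(1 + 14*(-40))/(-40) - √(18 + (-10 - 74))/3 = (⅙)*(-1/40)*(1 - 560) - √(18 - 84)/3 = (⅙)*(-1/40)*(-559) - I*√66/3 = 559/240 - I*√66/3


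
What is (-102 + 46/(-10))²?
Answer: 284089/25 ≈ 11364.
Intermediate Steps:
(-102 + 46/(-10))² = (-102 + 46*(-⅒))² = (-102 - 23/5)² = (-533/5)² = 284089/25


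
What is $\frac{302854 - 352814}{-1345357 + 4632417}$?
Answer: $- \frac{2498}{164353} \approx -0.015199$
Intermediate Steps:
$\frac{302854 - 352814}{-1345357 + 4632417} = - \frac{49960}{3287060} = \left(-49960\right) \frac{1}{3287060} = - \frac{2498}{164353}$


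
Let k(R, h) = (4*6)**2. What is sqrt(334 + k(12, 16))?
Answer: sqrt(910) ≈ 30.166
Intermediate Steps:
k(R, h) = 576 (k(R, h) = 24**2 = 576)
sqrt(334 + k(12, 16)) = sqrt(334 + 576) = sqrt(910)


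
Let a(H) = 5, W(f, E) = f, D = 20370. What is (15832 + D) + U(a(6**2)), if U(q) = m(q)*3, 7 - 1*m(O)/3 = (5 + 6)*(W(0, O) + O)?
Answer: 35770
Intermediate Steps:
m(O) = 21 - 33*O (m(O) = 21 - 3*(5 + 6)*(0 + O) = 21 - 33*O)
U(q) = 63 - 99*q (U(q) = (21 - 33*q)*3 = 63 - 99*q)
(15832 + D) + U(a(6**2)) = (15832 + 20370) + (63 - 99*5) = 36202 + (63 - 495) = 36202 - 432 = 35770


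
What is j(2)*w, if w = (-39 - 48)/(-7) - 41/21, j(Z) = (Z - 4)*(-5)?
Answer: 2200/21 ≈ 104.76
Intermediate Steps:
j(Z) = 20 - 5*Z (j(Z) = (-4 + Z)*(-5) = 20 - 5*Z)
w = 220/21 (w = -87*(-1/7) - 41*1/21 = 87/7 - 41/21 = 220/21 ≈ 10.476)
j(2)*w = (20 - 5*2)*(220/21) = (20 - 10)*(220/21) = 10*(220/21) = 2200/21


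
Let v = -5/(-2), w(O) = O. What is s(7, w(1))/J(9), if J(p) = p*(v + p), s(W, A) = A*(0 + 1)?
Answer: 2/207 ≈ 0.0096618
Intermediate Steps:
v = 5/2 (v = -5*(-½) = 5/2 ≈ 2.5000)
s(W, A) = A (s(W, A) = A*1 = A)
J(p) = p*(5/2 + p)
s(7, w(1))/J(9) = 1/((½)*9*(5 + 2*9)) = 1/((½)*9*(5 + 18)) = 1/((½)*9*23) = 1/(207/2) = 1*(2/207) = 2/207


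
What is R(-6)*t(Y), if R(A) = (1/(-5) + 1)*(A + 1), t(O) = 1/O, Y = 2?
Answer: -2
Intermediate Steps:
R(A) = 4/5 + 4*A/5 (R(A) = (-1/5 + 1)*(1 + A) = 4*(1 + A)/5 = 4/5 + 4*A/5)
R(-6)*t(Y) = (4/5 + (4/5)*(-6))/2 = (4/5 - 24/5)*(1/2) = -4*1/2 = -2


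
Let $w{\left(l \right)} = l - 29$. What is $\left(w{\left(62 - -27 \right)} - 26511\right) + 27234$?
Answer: $783$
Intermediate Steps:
$w{\left(l \right)} = -29 + l$
$\left(w{\left(62 - -27 \right)} - 26511\right) + 27234 = \left(\left(-29 + \left(62 - -27\right)\right) - 26511\right) + 27234 = \left(\left(-29 + \left(62 + 27\right)\right) - 26511\right) + 27234 = \left(\left(-29 + 89\right) - 26511\right) + 27234 = \left(60 - 26511\right) + 27234 = -26451 + 27234 = 783$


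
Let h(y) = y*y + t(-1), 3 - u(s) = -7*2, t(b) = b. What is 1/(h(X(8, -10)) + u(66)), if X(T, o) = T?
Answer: 1/80 ≈ 0.012500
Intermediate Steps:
u(s) = 17 (u(s) = 3 - (-7)*2 = 3 - 1*(-14) = 3 + 14 = 17)
h(y) = -1 + y² (h(y) = y*y - 1 = y² - 1 = -1 + y²)
1/(h(X(8, -10)) + u(66)) = 1/((-1 + 8²) + 17) = 1/((-1 + 64) + 17) = 1/(63 + 17) = 1/80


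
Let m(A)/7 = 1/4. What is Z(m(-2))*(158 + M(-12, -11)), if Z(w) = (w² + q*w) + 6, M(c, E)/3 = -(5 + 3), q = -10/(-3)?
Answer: 47905/24 ≈ 1996.0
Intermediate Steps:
q = 10/3 (q = -10*(-⅓) = 10/3 ≈ 3.3333)
M(c, E) = -24 (M(c, E) = 3*(-(5 + 3)) = 3*(-1*8) = 3*(-8) = -24)
m(A) = 7/4 (m(A) = 7*(1/4) = 7*((¼)*1) = 7*(¼) = 7/4)
Z(w) = 6 + w² + 10*w/3 (Z(w) = (w² + 10*w/3) + 6 = 6 + w² + 10*w/3)
Z(m(-2))*(158 + M(-12, -11)) = (6 + (7/4)² + (10/3)*(7/4))*(158 - 24) = (6 + 49/16 + 35/6)*134 = (715/48)*134 = 47905/24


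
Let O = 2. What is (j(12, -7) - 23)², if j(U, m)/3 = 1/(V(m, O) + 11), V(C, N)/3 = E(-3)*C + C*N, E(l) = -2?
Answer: 62500/121 ≈ 516.53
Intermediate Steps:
V(C, N) = -6*C + 3*C*N (V(C, N) = 3*(-2*C + C*N) = -6*C + 3*C*N)
j(U, m) = 3/11 (j(U, m) = 3/(3*m*(-2 + 2) + 11) = 3/(3*m*0 + 11) = 3/(0 + 11) = 3/11)
(j(12, -7) - 23)² = (3/11 - 23)² = (-250/11)² = 62500/121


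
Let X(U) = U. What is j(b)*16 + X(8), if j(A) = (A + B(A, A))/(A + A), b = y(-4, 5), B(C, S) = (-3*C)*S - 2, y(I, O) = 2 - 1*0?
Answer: -40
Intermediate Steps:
y(I, O) = 2 (y(I, O) = 2 + 0 = 2)
B(C, S) = -2 - 3*C*S (B(C, S) = -3*C*S - 2 = -2 - 3*C*S)
b = 2
j(A) = (-2 + A - 3*A²)/(2*A) (j(A) = (A + (-2 - 3*A*A))/(A + A) = (A + (-2 - 3*A²))/((2*A)) = (-2 + A - 3*A²)*(1/(2*A)) = (-2 + A - 3*A²)/(2*A))
j(b)*16 + X(8) = ((½)*(-2 + 2 - 3*2²)/2)*16 + 8 = ((½)*(½)*(-2 + 2 - 3*4))*16 + 8 = ((½)*(½)*(-2 + 2 - 12))*16 + 8 = ((½)*(½)*(-12))*16 + 8 = -3*16 + 8 = -48 + 8 = -40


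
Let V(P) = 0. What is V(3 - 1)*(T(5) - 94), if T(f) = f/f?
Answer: 0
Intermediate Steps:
T(f) = 1
V(3 - 1)*(T(5) - 94) = 0*(1 - 94) = 0*(-93) = 0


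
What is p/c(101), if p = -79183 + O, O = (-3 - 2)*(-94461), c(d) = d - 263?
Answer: -196561/81 ≈ -2426.7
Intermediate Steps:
c(d) = -263 + d
O = 472305 (O = -5*(-94461) = 472305)
p = 393122 (p = -79183 + 472305 = 393122)
p/c(101) = 393122/(-263 + 101) = 393122/(-162) = 393122*(-1/162) = -196561/81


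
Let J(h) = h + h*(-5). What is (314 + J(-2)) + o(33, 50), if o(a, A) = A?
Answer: 372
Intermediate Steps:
J(h) = -4*h (J(h) = h - 5*h = -4*h)
(314 + J(-2)) + o(33, 50) = (314 - 4*(-2)) + 50 = (314 + 8) + 50 = 322 + 50 = 372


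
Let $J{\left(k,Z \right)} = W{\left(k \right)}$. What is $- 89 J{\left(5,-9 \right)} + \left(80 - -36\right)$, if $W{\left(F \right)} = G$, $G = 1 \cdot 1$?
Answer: $27$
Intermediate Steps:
$G = 1$
$W{\left(F \right)} = 1$
$J{\left(k,Z \right)} = 1$
$- 89 J{\left(5,-9 \right)} + \left(80 - -36\right) = \left(-89\right) 1 + \left(80 - -36\right) = -89 + \left(80 + 36\right) = -89 + 116 = 27$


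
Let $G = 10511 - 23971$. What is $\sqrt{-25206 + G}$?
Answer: $i \sqrt{38666} \approx 196.64 i$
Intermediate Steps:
$G = -13460$ ($G = 10511 - 23971 = -13460$)
$\sqrt{-25206 + G} = \sqrt{-25206 - 13460} = \sqrt{-38666} = i \sqrt{38666}$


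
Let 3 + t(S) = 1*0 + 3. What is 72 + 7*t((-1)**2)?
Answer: 72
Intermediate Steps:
t(S) = 0 (t(S) = -3 + (1*0 + 3) = -3 + (0 + 3) = -3 + 3 = 0)
72 + 7*t((-1)**2) = 72 + 7*0 = 72 + 0 = 72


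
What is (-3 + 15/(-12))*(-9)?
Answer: 153/4 ≈ 38.250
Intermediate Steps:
(-3 + 15/(-12))*(-9) = (-3 + 15*(-1/12))*(-9) = (-3 - 5/4)*(-9) = -17/4*(-9) = 153/4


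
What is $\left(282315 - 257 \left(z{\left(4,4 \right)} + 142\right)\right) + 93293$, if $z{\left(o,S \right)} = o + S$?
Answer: $337058$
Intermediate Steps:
$z{\left(o,S \right)} = S + o$
$\left(282315 - 257 \left(z{\left(4,4 \right)} + 142\right)\right) + 93293 = \left(282315 - 257 \left(\left(4 + 4\right) + 142\right)\right) + 93293 = \left(282315 - 257 \left(8 + 142\right)\right) + 93293 = \left(282315 - 38550\right) + 93293 = 243765 + 93293 = 337058$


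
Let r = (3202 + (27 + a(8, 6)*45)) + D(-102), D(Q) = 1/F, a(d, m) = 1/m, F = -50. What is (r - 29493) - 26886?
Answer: -1328563/25 ≈ -53143.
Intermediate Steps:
D(Q) = -1/50 (D(Q) = 1/(-50) = -1/50)
r = 80912/25 (r = (3202 + (27 + 45/6)) - 1/50 = (3202 + (27 + (⅙)*45)) - 1/50 = (3202 + (27 + 15/2)) - 1/50 = (3202 + 69/2) - 1/50 = 6473/2 - 1/50 = 80912/25 ≈ 3236.5)
(r - 29493) - 26886 = (80912/25 - 29493) - 26886 = -656413/25 - 26886 = -1328563/25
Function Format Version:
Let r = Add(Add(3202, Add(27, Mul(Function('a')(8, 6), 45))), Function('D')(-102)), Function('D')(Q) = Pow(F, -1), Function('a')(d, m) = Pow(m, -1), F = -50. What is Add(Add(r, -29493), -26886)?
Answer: Rational(-1328563, 25) ≈ -53143.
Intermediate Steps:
Function('D')(Q) = Rational(-1, 50) (Function('D')(Q) = Pow(-50, -1) = Rational(-1, 50))
r = Rational(80912, 25) (r = Add(Add(3202, Add(27, Mul(Pow(6, -1), 45))), Rational(-1, 50)) = Add(Add(3202, Add(27, Mul(Rational(1, 6), 45))), Rational(-1, 50)) = Add(Add(3202, Add(27, Rational(15, 2))), Rational(-1, 50)) = Add(Add(3202, Rational(69, 2)), Rational(-1, 50)) = Add(Rational(6473, 2), Rational(-1, 50)) = Rational(80912, 25) ≈ 3236.5)
Add(Add(r, -29493), -26886) = Add(Add(Rational(80912, 25), -29493), -26886) = Add(Rational(-656413, 25), -26886) = Rational(-1328563, 25)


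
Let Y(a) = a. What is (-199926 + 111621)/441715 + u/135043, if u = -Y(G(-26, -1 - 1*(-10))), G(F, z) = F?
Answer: -2382697505/11930103749 ≈ -0.19972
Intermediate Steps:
u = 26 (u = -1*(-26) = 26)
(-199926 + 111621)/441715 + u/135043 = (-199926 + 111621)/441715 + 26/135043 = -88305*1/441715 + 26*(1/135043) = -17661/88343 + 26/135043 = -2382697505/11930103749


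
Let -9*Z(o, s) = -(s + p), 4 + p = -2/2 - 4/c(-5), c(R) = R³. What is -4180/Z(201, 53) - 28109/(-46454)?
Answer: -2872120639/3669866 ≈ -782.62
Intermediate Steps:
p = -621/125 (p = -4 + (-2/2 - 4/((-5)³)) = -4 + (-2*½ - 4/(-125)) = -4 + (-1 - 4*(-1/125)) = -4 + (-1 + 4/125) = -4 - 121/125 = -621/125 ≈ -4.9680)
Z(o, s) = -69/125 + s/9 (Z(o, s) = -(-1)*(s - 621/125)/9 = -(-1)*(-621/125 + s)/9 = -(621/125 - s)/9 = -69/125 + s/9)
-4180/Z(201, 53) - 28109/(-46454) = -4180/(-69/125 + (⅑)*53) - 28109/(-46454) = -4180/(-69/125 + 53/9) - 28109*(-1/46454) = -4180/6004/1125 + 28109/46454 = -4180*1125/6004 + 28109/46454 = -61875/79 + 28109/46454 = -2872120639/3669866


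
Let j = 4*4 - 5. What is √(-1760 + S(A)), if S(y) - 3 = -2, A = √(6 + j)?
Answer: I*√1759 ≈ 41.94*I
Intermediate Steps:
j = 11 (j = 16 - 5 = 11)
A = √17 (A = √(6 + 11) = √17 ≈ 4.1231)
S(y) = 1 (S(y) = 3 - 2 = 1)
√(-1760 + S(A)) = √(-1760 + 1) = √(-1759) = I*√1759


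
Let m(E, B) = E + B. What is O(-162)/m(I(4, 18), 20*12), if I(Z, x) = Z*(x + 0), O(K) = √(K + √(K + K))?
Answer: √(-18 + 2*I)/104 ≈ 0.0022629 + 0.040857*I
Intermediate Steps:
O(K) = √(K + √2*√K) (O(K) = √(K + √(2*K)) = √(K + √2*√K))
I(Z, x) = Z*x
m(E, B) = B + E
O(-162)/m(I(4, 18), 20*12) = √(-162 + √2*√(-162))/(20*12 + 4*18) = √(-162 + √2*(9*I*√2))/(240 + 72) = √(-162 + 18*I)/312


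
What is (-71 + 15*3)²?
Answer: 676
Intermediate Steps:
(-71 + 15*3)² = (-71 + 45)² = (-26)² = 676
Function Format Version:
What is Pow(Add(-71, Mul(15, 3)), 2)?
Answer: 676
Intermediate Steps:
Pow(Add(-71, Mul(15, 3)), 2) = Pow(Add(-71, 45), 2) = Pow(-26, 2) = 676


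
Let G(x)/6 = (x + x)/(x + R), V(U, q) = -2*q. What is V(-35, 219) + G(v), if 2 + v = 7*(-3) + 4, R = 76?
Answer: -442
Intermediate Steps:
v = -19 (v = -2 + (7*(-3) + 4) = -2 + (-21 + 4) = -2 - 17 = -19)
G(x) = 12*x/(76 + x) (G(x) = 6*((x + x)/(x + 76)) = 6*((2*x)/(76 + x)) = 6*(2*x/(76 + x)) = 12*x/(76 + x))
V(-35, 219) + G(v) = -2*219 + 12*(-19)/(76 - 19) = -438 + 12*(-19)/57 = -438 + 12*(-19)*(1/57) = -438 - 4 = -442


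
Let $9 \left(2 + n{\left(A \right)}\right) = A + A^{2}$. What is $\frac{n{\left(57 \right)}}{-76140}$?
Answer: $- \frac{274}{57105} \approx -0.0047982$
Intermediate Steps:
$n{\left(A \right)} = -2 + \frac{A}{9} + \frac{A^{2}}{9}$ ($n{\left(A \right)} = -2 + \frac{A + A^{2}}{9} = -2 + \left(\frac{A}{9} + \frac{A^{2}}{9}\right) = -2 + \frac{A}{9} + \frac{A^{2}}{9}$)
$\frac{n{\left(57 \right)}}{-76140} = \frac{-2 + \frac{1}{9} \cdot 57 + \frac{57^{2}}{9}}{-76140} = \left(-2 + \frac{19}{3} + \frac{1}{9} \cdot 3249\right) \left(- \frac{1}{76140}\right) = \left(-2 + \frac{19}{3} + 361\right) \left(- \frac{1}{76140}\right) = \frac{1096}{3} \left(- \frac{1}{76140}\right) = - \frac{274}{57105}$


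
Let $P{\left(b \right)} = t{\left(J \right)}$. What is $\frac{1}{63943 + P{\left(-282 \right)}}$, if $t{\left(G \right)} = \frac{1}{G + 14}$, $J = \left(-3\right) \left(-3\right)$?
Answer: $\frac{23}{1470690} \approx 1.5639 \cdot 10^{-5}$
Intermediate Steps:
$J = 9$
$t{\left(G \right)} = \frac{1}{14 + G}$
$P{\left(b \right)} = \frac{1}{23}$ ($P{\left(b \right)} = \frac{1}{14 + 9} = \frac{1}{23}$)
$\frac{1}{63943 + P{\left(-282 \right)}} = \frac{1}{63943 + \frac{1}{23}} = \frac{1}{\frac{1470690}{23}} = \frac{23}{1470690}$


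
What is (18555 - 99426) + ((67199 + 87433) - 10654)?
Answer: 63107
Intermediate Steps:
(18555 - 99426) + ((67199 + 87433) - 10654) = -80871 + (154632 - 10654) = -80871 + 143978 = 63107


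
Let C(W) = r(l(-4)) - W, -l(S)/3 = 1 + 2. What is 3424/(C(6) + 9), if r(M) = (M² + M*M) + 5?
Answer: 1712/85 ≈ 20.141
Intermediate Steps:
l(S) = -9 (l(S) = -3*(1 + 2) = -3*3 = -9)
r(M) = 5 + 2*M² (r(M) = (M² + M²) + 5 = 2*M² + 5 = 5 + 2*M²)
C(W) = 167 - W (C(W) = (5 + 2*(-9)²) - W = (5 + 2*81) - W = (5 + 162) - W = 167 - W)
3424/(C(6) + 9) = 3424/((167 - 1*6) + 9) = 3424/((167 - 6) + 9) = 3424/(161 + 9) = 3424/170 = (1/170)*3424 = 1712/85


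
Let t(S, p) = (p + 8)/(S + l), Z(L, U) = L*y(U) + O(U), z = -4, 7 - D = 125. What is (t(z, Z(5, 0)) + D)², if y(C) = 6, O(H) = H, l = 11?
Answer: 620944/49 ≈ 12672.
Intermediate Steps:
D = -118 (D = 7 - 1*125 = 7 - 125 = -118)
Z(L, U) = U + 6*L (Z(L, U) = L*6 + U = 6*L + U = U + 6*L)
t(S, p) = (8 + p)/(11 + S) (t(S, p) = (p + 8)/(S + 11) = (8 + p)/(11 + S))
(t(z, Z(5, 0)) + D)² = ((8 + (0 + 6*5))/(11 - 4) - 118)² = ((8 + (0 + 30))/7 - 118)² = ((8 + 30)/7 - 118)² = ((⅐)*38 - 118)² = (38/7 - 118)² = (-788/7)² = 620944/49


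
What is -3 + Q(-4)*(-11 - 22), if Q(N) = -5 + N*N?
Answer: -366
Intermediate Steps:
Q(N) = -5 + N²
-3 + Q(-4)*(-11 - 22) = -3 + (-5 + (-4)²)*(-11 - 22) = -3 + (-5 + 16)*(-33) = -3 + 11*(-33) = -3 - 363 = -366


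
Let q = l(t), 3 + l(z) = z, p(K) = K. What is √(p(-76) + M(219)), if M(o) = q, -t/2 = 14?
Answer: I*√107 ≈ 10.344*I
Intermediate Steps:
t = -28 (t = -2*14 = -28)
l(z) = -3 + z
q = -31 (q = -3 - 28 = -31)
M(o) = -31
√(p(-76) + M(219)) = √(-76 - 31) = √(-107) = I*√107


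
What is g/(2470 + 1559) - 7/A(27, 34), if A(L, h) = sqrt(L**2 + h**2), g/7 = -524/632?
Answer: -917/636582 - 7*sqrt(1885)/1885 ≈ -0.16267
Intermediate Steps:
g = -917/158 (g = 7*(-524/632) = 7*(-524*1/632) = 7*(-131/158) = -917/158 ≈ -5.8038)
g/(2470 + 1559) - 7/A(27, 34) = -917/(158*(2470 + 1559)) - 7/sqrt(27**2 + 34**2) = -917/158/4029 - 7/sqrt(729 + 1156) = -917/158*1/4029 - 7*sqrt(1885)/1885 = -917/636582 - 7*sqrt(1885)/1885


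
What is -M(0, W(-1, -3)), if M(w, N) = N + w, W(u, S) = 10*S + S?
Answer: 33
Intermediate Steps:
W(u, S) = 11*S
-M(0, W(-1, -3)) = -(11*(-3) + 0) = -(-33 + 0) = -1*(-33) = 33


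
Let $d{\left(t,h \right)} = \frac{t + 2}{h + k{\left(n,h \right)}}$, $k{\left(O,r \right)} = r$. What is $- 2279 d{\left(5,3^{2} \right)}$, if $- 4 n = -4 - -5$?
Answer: $- \frac{15953}{18} \approx -886.28$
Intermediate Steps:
$n = - \frac{1}{4}$ ($n = - \frac{-4 - -5}{4} = - \frac{-4 + 5}{4} = \left(- \frac{1}{4}\right) 1 = - \frac{1}{4} \approx -0.25$)
$d{\left(t,h \right)} = \frac{2 + t}{2 h}$ ($d{\left(t,h \right)} = \frac{t + 2}{h + h} = \frac{2 + t}{2 h}$)
$- 2279 d{\left(5,3^{2} \right)} = - 2279 \frac{2 + 5}{2 \cdot 3^{2}} = - 2279 \cdot \frac{1}{2} \cdot \frac{1}{9} \cdot 7 = \left(-2279\right) \frac{7}{18} = - \frac{15953}{18}$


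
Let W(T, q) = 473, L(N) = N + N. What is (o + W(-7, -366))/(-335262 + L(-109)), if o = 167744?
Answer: -168217/335480 ≈ -0.50142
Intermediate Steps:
L(N) = 2*N
(o + W(-7, -366))/(-335262 + L(-109)) = (167744 + 473)/(-335262 + 2*(-109)) = 168217/(-335262 - 218) = 168217/(-335480) = 168217*(-1/335480) = -168217/335480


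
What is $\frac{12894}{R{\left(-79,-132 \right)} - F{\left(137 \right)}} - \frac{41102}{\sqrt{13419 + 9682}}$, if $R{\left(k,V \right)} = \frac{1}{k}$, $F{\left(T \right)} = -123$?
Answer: $\frac{72759}{694} - \frac{41102 \sqrt{23101}}{23101} \approx -165.59$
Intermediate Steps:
$\frac{12894}{R{\left(-79,-132 \right)} - F{\left(137 \right)}} - \frac{41102}{\sqrt{13419 + 9682}} = \frac{12894}{\frac{1}{-79} - -123} - \frac{41102}{\sqrt{13419 + 9682}} = \frac{12894}{- \frac{1}{79} + 123} - \frac{41102}{\sqrt{23101}} = \frac{12894}{\frac{9716}{79}} - 41102 \frac{\sqrt{23101}}{23101} = 12894 \cdot \frac{79}{9716} - \frac{41102 \sqrt{23101}}{23101} = \frac{72759}{694} - \frac{41102 \sqrt{23101}}{23101}$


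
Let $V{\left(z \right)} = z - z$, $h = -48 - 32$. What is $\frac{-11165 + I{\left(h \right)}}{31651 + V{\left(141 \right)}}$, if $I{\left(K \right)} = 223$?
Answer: $- \frac{10942}{31651} \approx -0.34571$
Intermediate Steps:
$h = -80$ ($h = -48 - 32 = -80$)
$V{\left(z \right)} = 0$
$\frac{-11165 + I{\left(h \right)}}{31651 + V{\left(141 \right)}} = \frac{-11165 + 223}{31651 + 0} = - \frac{10942}{31651}$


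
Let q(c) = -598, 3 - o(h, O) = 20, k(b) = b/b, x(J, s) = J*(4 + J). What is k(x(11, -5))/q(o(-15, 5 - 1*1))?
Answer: -1/598 ≈ -0.0016722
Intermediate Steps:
k(b) = 1
o(h, O) = -17 (o(h, O) = 3 - 1*20 = 3 - 20 = -17)
k(x(11, -5))/q(o(-15, 5 - 1*1)) = 1/(-598) = 1*(-1/598) = -1/598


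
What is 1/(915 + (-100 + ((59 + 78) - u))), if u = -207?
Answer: 1/1159 ≈ 0.00086281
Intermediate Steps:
1/(915 + (-100 + ((59 + 78) - u))) = 1/(915 + (-100 + ((59 + 78) - 1*(-207)))) = 1/(915 + (-100 + (137 + 207))) = 1/(915 + (-100 + 344)) = 1/(915 + 244) = 1/1159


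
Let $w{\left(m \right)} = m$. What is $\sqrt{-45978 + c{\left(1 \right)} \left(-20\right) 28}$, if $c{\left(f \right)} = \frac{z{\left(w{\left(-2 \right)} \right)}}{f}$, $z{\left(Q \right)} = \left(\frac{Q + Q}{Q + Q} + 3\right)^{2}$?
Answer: $i \sqrt{54938} \approx 234.39 i$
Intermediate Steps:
$z{\left(Q \right)} = 16$ ($z{\left(Q \right)} = \left(\frac{2 Q}{2 Q} + 3\right)^{2} = \left(2 Q \frac{1}{2 Q} + 3\right)^{2} = \left(1 + 3\right)^{2} = 4^{2} = 16$)
$c{\left(f \right)} = \frac{16}{f}$
$\sqrt{-45978 + c{\left(1 \right)} \left(-20\right) 28} = \sqrt{-45978 + \frac{16}{1} \left(-20\right) 28} = \sqrt{-45978 + 16 \cdot 1 \left(-20\right) 28} = \sqrt{-45978 + 16 \left(-20\right) 28} = \sqrt{-45978 - 8960} = \sqrt{-54938} = i \sqrt{54938}$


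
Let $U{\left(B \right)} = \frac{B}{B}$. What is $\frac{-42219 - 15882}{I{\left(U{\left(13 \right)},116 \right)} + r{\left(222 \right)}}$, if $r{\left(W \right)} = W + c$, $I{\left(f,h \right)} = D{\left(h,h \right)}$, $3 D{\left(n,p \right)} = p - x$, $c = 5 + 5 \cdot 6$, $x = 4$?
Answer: $- \frac{174303}{883} \approx -197.4$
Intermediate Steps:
$U{\left(B \right)} = 1$
$c = 35$ ($c = 5 + 30 = 35$)
$D{\left(n,p \right)} = - \frac{4}{3} + \frac{p}{3}$ ($D{\left(n,p \right)} = \frac{p - 4}{3} = \frac{-4 + p}{3} = - \frac{4}{3} + \frac{p}{3}$)
$I{\left(f,h \right)} = - \frac{4}{3} + \frac{h}{3}$
$r{\left(W \right)} = 35 + W$ ($r{\left(W \right)} = W + 35 = 35 + W$)
$\frac{-42219 - 15882}{I{\left(U{\left(13 \right)},116 \right)} + r{\left(222 \right)}} = \frac{-42219 - 15882}{\left(- \frac{4}{3} + \frac{1}{3} \cdot 116\right) + \left(35 + 222\right)} = - \frac{58101}{\left(- \frac{4}{3} + \frac{116}{3}\right) + 257} = - \frac{58101}{\frac{112}{3} + 257} = - \frac{58101}{\frac{883}{3}} = \left(-58101\right) \frac{3}{883} = - \frac{174303}{883}$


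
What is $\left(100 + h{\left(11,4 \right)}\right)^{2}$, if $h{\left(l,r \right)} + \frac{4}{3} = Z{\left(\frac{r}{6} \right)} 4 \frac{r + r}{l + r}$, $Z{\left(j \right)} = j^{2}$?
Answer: $\frac{180848704}{18225} \approx 9923.1$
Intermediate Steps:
$h{\left(l,r \right)} = - \frac{4}{3} + \frac{2 r^{3}}{9 \left(l + r\right)}$ ($h{\left(l,r \right)} = - \frac{4}{3} + \left(\frac{r}{6}\right)^{2} \cdot 4 \frac{r + r}{l + r} = - \frac{4}{3} + \left(r \frac{1}{6}\right)^{2} \cdot 4 \frac{2 r}{l + r} = - \frac{4}{3} + \left(\frac{r}{6}\right)^{2} \cdot 4 \frac{2 r}{l + r} = - \frac{4}{3} + \frac{r^{2}}{36} \cdot 4 \frac{2 r}{l + r} = - \frac{4}{3} + \frac{r^{2}}{9} \frac{2 r}{l + r} = - \frac{4}{3} + \frac{2 r^{3}}{9 \left(l + r\right)}$)
$\left(100 + h{\left(11,4 \right)}\right)^{2} = \left(100 + \frac{2 \left(4^{3} - 66 - 24\right)}{9 \left(11 + 4\right)}\right)^{2} = \left(100 + \frac{2 \left(64 - 66 - 24\right)}{9 \cdot 15}\right)^{2} = \left(100 + \frac{2}{9} \cdot \frac{1}{15} \left(-26\right)\right)^{2} = \left(100 - \frac{52}{135}\right)^{2} = \left(\frac{13448}{135}\right)^{2} = \frac{180848704}{18225}$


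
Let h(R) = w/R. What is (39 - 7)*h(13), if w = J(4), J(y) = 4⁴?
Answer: 8192/13 ≈ 630.15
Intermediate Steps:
J(y) = 256
w = 256
h(R) = 256/R
(39 - 7)*h(13) = (39 - 7)*(256/13) = 32*(256*(1/13)) = 32*(256/13) = 8192/13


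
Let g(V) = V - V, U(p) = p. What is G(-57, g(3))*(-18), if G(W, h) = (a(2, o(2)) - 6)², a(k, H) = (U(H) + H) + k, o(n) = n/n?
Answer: -72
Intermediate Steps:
o(n) = 1
g(V) = 0
a(k, H) = k + 2*H (a(k, H) = (H + H) + k = 2*H + k = k + 2*H)
G(W, h) = 4 (G(W, h) = ((2 + 2*1) - 6)² = ((2 + 2) - 6)² = (4 - 6)² = (-2)² = 4)
G(-57, g(3))*(-18) = 4*(-18) = -72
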